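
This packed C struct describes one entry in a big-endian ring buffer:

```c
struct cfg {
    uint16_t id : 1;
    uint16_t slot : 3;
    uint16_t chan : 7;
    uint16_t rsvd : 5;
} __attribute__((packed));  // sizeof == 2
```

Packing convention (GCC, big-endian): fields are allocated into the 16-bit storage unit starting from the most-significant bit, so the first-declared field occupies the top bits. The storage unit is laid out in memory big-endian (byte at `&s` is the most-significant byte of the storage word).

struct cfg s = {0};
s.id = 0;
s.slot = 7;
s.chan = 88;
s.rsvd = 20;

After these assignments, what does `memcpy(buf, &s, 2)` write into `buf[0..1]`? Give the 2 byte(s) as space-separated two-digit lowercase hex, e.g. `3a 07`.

id:1 = 0 → 0x0 << 15 → word 0x0000
slot:3 = 7 → 0x7 << 12 → word 0x7000
chan:7 = 88 → 0x58 << 5 → word 0x7b00
rsvd:5 = 20 → 0x14 << 0 → word 0x7b14
word = 0x7b14 → big-endian bytes:
  [0]=0x7b  [1]=0x14

7b 14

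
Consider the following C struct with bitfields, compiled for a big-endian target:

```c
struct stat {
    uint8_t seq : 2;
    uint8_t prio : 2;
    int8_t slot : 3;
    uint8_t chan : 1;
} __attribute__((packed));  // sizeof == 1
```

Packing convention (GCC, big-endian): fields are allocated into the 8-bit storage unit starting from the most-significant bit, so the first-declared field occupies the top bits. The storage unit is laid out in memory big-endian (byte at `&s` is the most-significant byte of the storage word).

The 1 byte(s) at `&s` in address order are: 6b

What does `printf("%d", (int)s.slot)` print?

-3

[0]=0x6b (big-endian) → word 0x6b
seq [6+:2] = (word>>6) & 0x3 = 1
prio [4+:2] = (word>>4) & 0x3 = 2
slot [1+:3] = (word>>1) & 0x7 = 5  ←
chan [0+:1] = (word>>0) & 0x1 = 1
slot signed 3b, MSB=1: 5 - 8 = -3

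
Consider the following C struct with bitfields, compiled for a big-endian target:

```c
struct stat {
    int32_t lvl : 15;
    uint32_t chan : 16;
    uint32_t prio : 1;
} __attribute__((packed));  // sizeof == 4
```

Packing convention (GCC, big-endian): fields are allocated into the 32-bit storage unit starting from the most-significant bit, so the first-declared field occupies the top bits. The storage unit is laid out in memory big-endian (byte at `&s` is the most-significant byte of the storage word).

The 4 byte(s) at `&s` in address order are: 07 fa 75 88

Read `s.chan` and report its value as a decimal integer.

15044

[0]=0x07 [1]=0xfa [2]=0x75 [3]=0x88 (big-endian) → word 0x07fa7588
lvl [17+:15] = (word>>17) & 0x7fff = 1021
chan [1+:16] = (word>>1) & 0xffff = 15044  ←
prio [0+:1] = (word>>0) & 0x1 = 0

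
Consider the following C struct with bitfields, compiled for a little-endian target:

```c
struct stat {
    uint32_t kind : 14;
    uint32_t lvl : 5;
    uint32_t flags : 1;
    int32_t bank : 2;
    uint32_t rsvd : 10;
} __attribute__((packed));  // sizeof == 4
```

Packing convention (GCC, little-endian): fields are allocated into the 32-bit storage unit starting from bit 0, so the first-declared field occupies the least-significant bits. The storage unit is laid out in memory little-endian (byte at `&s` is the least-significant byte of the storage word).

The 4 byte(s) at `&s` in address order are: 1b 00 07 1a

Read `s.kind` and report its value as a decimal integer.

[0]=0x1b [1]=0x00 [2]=0x07 [3]=0x1a (little-endian) → word 0x1a07001b
kind [0+:14] = (word>>0) & 0x3fff = 27  ←
lvl [14+:5] = (word>>14) & 0x1f = 28
flags [19+:1] = (word>>19) & 0x1 = 0
bank [20+:2] = (word>>20) & 0x3 = 0
rsvd [22+:10] = (word>>22) & 0x3ff = 104

27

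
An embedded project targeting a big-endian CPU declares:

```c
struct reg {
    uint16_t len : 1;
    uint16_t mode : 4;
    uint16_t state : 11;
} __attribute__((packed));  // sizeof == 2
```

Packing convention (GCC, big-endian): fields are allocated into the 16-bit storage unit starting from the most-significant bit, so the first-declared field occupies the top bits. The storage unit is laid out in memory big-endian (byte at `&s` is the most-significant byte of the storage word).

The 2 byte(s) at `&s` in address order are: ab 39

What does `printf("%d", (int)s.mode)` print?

5

[0]=0xab [1]=0x39 (big-endian) → word 0xab39
len:1 @ bit 15 → (0xab39>>15)&0x1 = 0x1
mode:4 @ bit 11 → (0xab39>>11)&0xf = 0x5  ←
state:11 @ bit 0 → (0xab39>>0)&0x7ff = 0x339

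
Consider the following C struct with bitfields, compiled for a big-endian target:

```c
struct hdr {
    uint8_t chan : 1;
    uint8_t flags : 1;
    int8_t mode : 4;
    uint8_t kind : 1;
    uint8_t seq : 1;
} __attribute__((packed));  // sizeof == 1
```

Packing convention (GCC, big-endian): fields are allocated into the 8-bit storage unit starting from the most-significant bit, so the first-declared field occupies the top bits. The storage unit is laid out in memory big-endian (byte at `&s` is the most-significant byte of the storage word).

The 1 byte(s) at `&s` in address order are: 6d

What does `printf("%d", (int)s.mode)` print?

-5

[0]=0x6d (big-endian) → word 0x6d
chan:1 @ bit 7 → (0x6d>>7)&0x1 = 0x0
flags:1 @ bit 6 → (0x6d>>6)&0x1 = 0x1
mode:4 @ bit 2 → (0x6d>>2)&0xf = 0xb  ←
kind:1 @ bit 1 → (0x6d>>1)&0x1 = 0x0
seq:1 @ bit 0 → (0x6d>>0)&0x1 = 0x1
mode signed 4b, MSB=1: 11 - 16 = -5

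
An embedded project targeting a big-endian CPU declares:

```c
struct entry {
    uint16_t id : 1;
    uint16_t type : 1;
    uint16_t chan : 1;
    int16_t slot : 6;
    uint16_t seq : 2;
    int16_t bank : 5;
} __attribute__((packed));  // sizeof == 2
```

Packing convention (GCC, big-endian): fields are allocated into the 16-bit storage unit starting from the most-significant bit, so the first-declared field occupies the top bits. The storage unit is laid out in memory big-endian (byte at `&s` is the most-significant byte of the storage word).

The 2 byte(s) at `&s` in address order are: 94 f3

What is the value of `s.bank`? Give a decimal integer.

[0]=0x94 [1]=0xf3 (big-endian) → word 0x94f3
id [15+:1] = (word>>15) & 0x1 = 1
type [14+:1] = (word>>14) & 0x1 = 0
chan [13+:1] = (word>>13) & 0x1 = 0
slot [7+:6] = (word>>7) & 0x3f = 41
seq [5+:2] = (word>>5) & 0x3 = 3
bank [0+:5] = (word>>0) & 0x1f = 19  ←
bank signed 5b, MSB=1: 19 - 32 = -13

-13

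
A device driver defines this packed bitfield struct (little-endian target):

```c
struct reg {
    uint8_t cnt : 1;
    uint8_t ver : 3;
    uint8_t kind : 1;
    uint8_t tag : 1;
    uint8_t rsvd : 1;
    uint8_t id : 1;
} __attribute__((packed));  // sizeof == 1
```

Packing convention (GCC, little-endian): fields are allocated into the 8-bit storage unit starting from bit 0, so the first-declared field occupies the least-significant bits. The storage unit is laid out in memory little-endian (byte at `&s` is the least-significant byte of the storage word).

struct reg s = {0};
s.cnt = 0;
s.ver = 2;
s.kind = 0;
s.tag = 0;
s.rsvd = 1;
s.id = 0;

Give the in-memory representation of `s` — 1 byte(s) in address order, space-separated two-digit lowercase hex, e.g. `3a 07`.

44

cnt (1b) val=0 bits=0x0 at bit 0: 0x00
ver (3b) val=2 bits=0x2 at bit 1: 0x04
kind (1b) val=0 bits=0x0 at bit 4: 0x04
tag (1b) val=0 bits=0x0 at bit 5: 0x04
rsvd (1b) val=1 bits=0x1 at bit 6: 0x44
id (1b) val=0 bits=0x0 at bit 7: 0x44
word = 0x44 → little-endian bytes:
  [0]=0x44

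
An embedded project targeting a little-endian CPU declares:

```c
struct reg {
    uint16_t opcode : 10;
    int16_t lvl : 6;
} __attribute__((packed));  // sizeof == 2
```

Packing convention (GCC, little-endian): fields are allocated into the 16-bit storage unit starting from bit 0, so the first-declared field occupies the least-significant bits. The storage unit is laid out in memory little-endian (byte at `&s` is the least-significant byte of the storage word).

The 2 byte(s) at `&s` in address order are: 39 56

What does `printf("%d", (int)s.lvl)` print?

[0]=0x39 [1]=0x56 (little-endian) → word 0x5639
opcode [0+:10] = (word>>0) & 0x3ff = 569
lvl [10+:6] = (word>>10) & 0x3f = 21  ←
lvl signed 6b, MSB=0: value = 21

21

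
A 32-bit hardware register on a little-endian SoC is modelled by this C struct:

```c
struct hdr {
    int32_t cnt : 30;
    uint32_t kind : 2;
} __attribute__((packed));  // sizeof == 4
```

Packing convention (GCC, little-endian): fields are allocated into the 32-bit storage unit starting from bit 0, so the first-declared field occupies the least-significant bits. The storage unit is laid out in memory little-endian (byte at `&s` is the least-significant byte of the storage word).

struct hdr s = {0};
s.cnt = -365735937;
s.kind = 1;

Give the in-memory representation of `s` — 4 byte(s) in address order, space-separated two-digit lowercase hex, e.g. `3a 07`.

ff 4f 33 6a

[0+:30] cnt=-365735937 & 0x3fffffff = 0x2a334fff; word=0x2a334fff
[30+:2] kind=1 & 0x3 = 0x1; word=0x6a334fff
word = 0x6a334fff → little-endian bytes:
  [0]=0xff  [1]=0x4f  [2]=0x33  [3]=0x6a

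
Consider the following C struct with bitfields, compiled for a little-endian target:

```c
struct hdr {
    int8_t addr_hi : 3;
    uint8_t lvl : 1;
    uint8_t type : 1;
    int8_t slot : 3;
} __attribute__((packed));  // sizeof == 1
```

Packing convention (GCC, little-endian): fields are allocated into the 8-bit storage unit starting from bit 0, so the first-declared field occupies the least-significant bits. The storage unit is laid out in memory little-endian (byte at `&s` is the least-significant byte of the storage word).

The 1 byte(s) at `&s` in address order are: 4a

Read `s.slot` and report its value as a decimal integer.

2

[0]=0x4a (little-endian) → word 0x4a
addr_hi:3 @ bit 0 → (0x4a>>0)&0x7 = 0x2
lvl:1 @ bit 3 → (0x4a>>3)&0x1 = 0x1
type:1 @ bit 4 → (0x4a>>4)&0x1 = 0x0
slot:3 @ bit 5 → (0x4a>>5)&0x7 = 0x2  ←
slot signed 3b, MSB=0: value = 2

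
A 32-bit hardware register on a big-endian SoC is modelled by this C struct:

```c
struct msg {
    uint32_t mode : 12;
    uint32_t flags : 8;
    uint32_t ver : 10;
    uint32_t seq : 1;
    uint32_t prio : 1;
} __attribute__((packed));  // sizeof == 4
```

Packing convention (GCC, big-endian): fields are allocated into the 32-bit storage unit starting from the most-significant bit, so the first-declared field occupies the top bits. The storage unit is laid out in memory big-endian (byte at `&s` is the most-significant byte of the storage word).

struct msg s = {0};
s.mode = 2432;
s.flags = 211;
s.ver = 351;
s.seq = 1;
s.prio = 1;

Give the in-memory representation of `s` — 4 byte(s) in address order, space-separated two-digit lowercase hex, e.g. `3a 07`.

mode:12 = 2432 → 0x980 << 20 → word 0x98000000
flags:8 = 211 → 0xd3 << 12 → word 0x980d3000
ver:10 = 351 → 0x15f << 2 → word 0x980d357c
seq:1 = 1 → 0x1 << 1 → word 0x980d357e
prio:1 = 1 → 0x1 << 0 → word 0x980d357f
word = 0x980d357f → big-endian bytes:
  [0]=0x98  [1]=0x0d  [2]=0x35  [3]=0x7f

98 0d 35 7f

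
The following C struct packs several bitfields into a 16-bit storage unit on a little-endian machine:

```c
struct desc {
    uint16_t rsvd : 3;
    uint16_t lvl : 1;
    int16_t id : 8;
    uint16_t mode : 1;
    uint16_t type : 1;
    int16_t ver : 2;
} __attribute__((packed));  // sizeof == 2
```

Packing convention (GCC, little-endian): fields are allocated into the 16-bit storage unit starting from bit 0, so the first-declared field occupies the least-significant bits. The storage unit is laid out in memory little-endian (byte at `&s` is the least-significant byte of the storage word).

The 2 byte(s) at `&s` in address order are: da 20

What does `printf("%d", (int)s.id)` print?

[0]=0xda [1]=0x20 (little-endian) → word 0x20da
rsvd:3 @ bit 0 → (0x20da>>0)&0x7 = 0x2
lvl:1 @ bit 3 → (0x20da>>3)&0x1 = 0x1
id:8 @ bit 4 → (0x20da>>4)&0xff = 0xd  ←
mode:1 @ bit 12 → (0x20da>>12)&0x1 = 0x0
type:1 @ bit 13 → (0x20da>>13)&0x1 = 0x1
ver:2 @ bit 14 → (0x20da>>14)&0x3 = 0x0
id signed 8b, MSB=0: value = 13

13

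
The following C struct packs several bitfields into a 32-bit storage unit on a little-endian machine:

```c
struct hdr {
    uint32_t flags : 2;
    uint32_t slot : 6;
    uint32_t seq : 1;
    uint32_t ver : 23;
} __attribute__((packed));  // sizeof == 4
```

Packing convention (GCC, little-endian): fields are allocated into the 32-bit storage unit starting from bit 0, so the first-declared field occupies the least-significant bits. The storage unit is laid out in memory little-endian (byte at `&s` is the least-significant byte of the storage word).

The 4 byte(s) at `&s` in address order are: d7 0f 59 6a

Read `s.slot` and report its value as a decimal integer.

[0]=0xd7 [1]=0x0f [2]=0x59 [3]=0x6a (little-endian) → word 0x6a590fd7
flags:2 @ bit 0 → (0x6a590fd7>>0)&0x3 = 0x3
slot:6 @ bit 2 → (0x6a590fd7>>2)&0x3f = 0x35  ←
seq:1 @ bit 8 → (0x6a590fd7>>8)&0x1 = 0x1
ver:23 @ bit 9 → (0x6a590fd7>>9)&0x7fffff = 0x352c87

53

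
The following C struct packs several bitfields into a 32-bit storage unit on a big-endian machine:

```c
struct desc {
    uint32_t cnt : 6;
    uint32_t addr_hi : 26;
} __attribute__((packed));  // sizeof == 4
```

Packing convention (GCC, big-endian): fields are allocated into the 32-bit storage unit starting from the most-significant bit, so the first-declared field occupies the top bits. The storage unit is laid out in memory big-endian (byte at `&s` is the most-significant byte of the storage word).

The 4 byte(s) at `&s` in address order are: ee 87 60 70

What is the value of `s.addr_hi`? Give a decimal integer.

42426480

[0]=0xee [1]=0x87 [2]=0x60 [3]=0x70 (big-endian) → word 0xee876070
cnt:6 @ bit 26 → (0xee876070>>26)&0x3f = 0x3b
addr_hi:26 @ bit 0 → (0xee876070>>0)&0x3ffffff = 0x2876070  ←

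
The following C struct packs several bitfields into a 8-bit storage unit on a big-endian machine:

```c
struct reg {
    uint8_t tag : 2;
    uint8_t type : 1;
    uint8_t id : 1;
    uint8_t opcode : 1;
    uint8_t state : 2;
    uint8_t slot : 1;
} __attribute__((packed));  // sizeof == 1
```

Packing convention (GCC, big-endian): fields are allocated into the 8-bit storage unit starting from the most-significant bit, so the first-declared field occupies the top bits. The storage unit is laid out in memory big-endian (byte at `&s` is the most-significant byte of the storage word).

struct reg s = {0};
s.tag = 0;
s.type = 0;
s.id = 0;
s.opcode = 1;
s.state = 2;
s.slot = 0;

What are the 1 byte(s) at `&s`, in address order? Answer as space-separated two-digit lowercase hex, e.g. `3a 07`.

0c

[6+:2] tag=0 & 0x3 = 0x0; word=0x00
[5+:1] type=0 & 0x1 = 0x0; word=0x00
[4+:1] id=0 & 0x1 = 0x0; word=0x00
[3+:1] opcode=1 & 0x1 = 0x1; word=0x08
[1+:2] state=2 & 0x3 = 0x2; word=0x0c
[0+:1] slot=0 & 0x1 = 0x0; word=0x0c
word = 0x0c → big-endian bytes:
  [0]=0x0c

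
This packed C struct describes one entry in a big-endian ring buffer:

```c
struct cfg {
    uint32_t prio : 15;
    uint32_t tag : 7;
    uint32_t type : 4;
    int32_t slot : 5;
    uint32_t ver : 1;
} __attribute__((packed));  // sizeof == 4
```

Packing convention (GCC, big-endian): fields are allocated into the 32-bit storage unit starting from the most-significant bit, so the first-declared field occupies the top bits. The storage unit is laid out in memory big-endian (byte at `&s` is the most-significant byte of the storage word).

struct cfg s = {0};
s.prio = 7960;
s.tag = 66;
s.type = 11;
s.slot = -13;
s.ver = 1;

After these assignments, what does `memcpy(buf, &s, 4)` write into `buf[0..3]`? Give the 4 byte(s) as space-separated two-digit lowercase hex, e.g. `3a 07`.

3e 31 0a e7

prio:15 = 7960 → 0x1f18 << 17 → word 0x3e300000
tag:7 = 66 → 0x42 << 10 → word 0x3e310800
type:4 = 11 → 0xb << 6 → word 0x3e310ac0
slot:5 = -13 → 0x13 << 1 → word 0x3e310ae6
ver:1 = 1 → 0x1 << 0 → word 0x3e310ae7
word = 0x3e310ae7 → big-endian bytes:
  [0]=0x3e  [1]=0x31  [2]=0x0a  [3]=0xe7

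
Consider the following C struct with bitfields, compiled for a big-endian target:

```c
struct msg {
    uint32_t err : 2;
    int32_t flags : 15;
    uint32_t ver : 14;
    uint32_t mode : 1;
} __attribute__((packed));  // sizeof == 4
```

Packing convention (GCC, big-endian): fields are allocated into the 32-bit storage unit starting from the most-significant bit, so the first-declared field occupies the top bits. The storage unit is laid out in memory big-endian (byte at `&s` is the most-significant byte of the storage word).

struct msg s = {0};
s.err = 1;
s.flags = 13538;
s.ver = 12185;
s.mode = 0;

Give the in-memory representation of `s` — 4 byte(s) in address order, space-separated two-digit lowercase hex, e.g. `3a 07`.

err:2 = 1 → 0x1 << 30 → word 0x40000000
flags:15 = 13538 → 0x34e2 << 15 → word 0x5a710000
ver:14 = 12185 → 0x2f99 << 1 → word 0x5a715f32
mode:1 = 0 → 0x0 << 0 → word 0x5a715f32
word = 0x5a715f32 → big-endian bytes:
  [0]=0x5a  [1]=0x71  [2]=0x5f  [3]=0x32

5a 71 5f 32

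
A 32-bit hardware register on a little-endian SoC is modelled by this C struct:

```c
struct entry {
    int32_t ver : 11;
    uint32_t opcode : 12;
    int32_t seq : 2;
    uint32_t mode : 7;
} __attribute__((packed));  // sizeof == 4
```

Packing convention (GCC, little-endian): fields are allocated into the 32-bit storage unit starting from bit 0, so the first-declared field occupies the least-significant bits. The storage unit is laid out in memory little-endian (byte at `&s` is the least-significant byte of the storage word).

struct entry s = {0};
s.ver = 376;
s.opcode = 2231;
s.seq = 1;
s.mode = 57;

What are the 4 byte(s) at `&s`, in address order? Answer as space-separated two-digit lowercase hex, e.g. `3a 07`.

78 b9 c5 72

ver:11 = 376 → 0x178 << 0 → word 0x00000178
opcode:12 = 2231 → 0x8b7 << 11 → word 0x0045b978
seq:2 = 1 → 0x1 << 23 → word 0x00c5b978
mode:7 = 57 → 0x39 << 25 → word 0x72c5b978
word = 0x72c5b978 → little-endian bytes:
  [0]=0x78  [1]=0xb9  [2]=0xc5  [3]=0x72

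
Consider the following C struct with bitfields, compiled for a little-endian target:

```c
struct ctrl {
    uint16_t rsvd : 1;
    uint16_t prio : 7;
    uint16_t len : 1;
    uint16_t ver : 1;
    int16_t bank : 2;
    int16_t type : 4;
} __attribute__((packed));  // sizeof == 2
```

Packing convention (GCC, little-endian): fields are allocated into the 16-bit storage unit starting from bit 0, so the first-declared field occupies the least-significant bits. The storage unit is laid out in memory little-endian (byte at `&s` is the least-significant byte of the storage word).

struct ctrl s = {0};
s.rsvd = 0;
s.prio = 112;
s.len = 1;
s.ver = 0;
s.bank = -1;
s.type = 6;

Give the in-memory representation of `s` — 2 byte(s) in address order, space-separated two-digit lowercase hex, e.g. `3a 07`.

[0+:1] rsvd=0 & 0x1 = 0x0; word=0x0000
[1+:7] prio=112 & 0x7f = 0x70; word=0x00e0
[8+:1] len=1 & 0x1 = 0x1; word=0x01e0
[9+:1] ver=0 & 0x1 = 0x0; word=0x01e0
[10+:2] bank=-1 & 0x3 = 0x3; word=0x0de0
[12+:4] type=6 & 0xf = 0x6; word=0x6de0
word = 0x6de0 → little-endian bytes:
  [0]=0xe0  [1]=0x6d

e0 6d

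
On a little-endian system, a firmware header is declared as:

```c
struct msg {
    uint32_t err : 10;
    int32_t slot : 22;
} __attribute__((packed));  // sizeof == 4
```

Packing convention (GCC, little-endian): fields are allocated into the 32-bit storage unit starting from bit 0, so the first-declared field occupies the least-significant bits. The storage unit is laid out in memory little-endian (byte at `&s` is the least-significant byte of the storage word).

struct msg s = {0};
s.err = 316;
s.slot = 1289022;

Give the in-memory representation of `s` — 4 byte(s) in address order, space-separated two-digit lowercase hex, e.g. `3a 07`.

3c f9 ac 4e

err (10b) val=316 bits=0x13c at bit 0: 0x0000013c
slot (22b) val=1289022 bits=0x13ab3e at bit 10: 0x4eacf93c
word = 0x4eacf93c → little-endian bytes:
  [0]=0x3c  [1]=0xf9  [2]=0xac  [3]=0x4e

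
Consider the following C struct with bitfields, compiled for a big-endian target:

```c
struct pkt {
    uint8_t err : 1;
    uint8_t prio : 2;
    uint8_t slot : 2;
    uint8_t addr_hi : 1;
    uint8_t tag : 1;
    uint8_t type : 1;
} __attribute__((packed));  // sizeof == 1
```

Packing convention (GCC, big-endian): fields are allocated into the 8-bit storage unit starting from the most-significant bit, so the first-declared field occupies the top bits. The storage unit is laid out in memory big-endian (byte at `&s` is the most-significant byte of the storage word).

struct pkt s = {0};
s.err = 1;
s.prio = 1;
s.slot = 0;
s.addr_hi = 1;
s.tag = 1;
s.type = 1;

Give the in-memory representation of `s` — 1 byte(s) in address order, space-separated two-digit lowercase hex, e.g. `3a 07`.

err:1 = 1 → 0x1 << 7 → word 0x80
prio:2 = 1 → 0x1 << 5 → word 0xa0
slot:2 = 0 → 0x0 << 3 → word 0xa0
addr_hi:1 = 1 → 0x1 << 2 → word 0xa4
tag:1 = 1 → 0x1 << 1 → word 0xa6
type:1 = 1 → 0x1 << 0 → word 0xa7
word = 0xa7 → big-endian bytes:
  [0]=0xa7

a7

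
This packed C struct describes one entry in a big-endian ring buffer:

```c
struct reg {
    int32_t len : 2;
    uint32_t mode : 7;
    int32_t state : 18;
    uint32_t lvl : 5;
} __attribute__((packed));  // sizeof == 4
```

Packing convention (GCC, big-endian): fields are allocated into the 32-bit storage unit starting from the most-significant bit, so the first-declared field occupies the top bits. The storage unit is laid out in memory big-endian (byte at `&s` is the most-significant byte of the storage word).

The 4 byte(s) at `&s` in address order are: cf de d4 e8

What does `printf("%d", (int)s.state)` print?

[0]=0xcf [1]=0xde [2]=0xd4 [3]=0xe8 (big-endian) → word 0xcfded4e8
len [30+:2] = (word>>30) & 0x3 = 3
mode [23+:7] = (word>>23) & 0x7f = 31
state [5+:18] = (word>>5) & 0x3ffff = 194215  ←
lvl [0+:5] = (word>>0) & 0x1f = 8
state signed 18b, MSB=1: 194215 - 262144 = -67929

-67929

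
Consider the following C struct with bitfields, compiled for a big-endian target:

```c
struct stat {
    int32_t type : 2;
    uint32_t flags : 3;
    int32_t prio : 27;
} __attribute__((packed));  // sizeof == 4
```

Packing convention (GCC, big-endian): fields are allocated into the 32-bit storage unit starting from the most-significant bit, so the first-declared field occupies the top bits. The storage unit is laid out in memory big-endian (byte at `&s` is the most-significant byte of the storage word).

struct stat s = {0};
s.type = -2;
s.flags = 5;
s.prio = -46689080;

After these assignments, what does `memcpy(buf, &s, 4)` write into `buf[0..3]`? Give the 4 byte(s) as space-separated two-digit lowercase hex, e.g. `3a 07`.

type (2b) val=-2 bits=0x2 at bit 30: 0x80000000
flags (3b) val=5 bits=0x5 at bit 27: 0xa8000000
prio (27b) val=-46689080 bits=0x53794c8 at bit 0: 0xad3794c8
word = 0xad3794c8 → big-endian bytes:
  [0]=0xad  [1]=0x37  [2]=0x94  [3]=0xc8

ad 37 94 c8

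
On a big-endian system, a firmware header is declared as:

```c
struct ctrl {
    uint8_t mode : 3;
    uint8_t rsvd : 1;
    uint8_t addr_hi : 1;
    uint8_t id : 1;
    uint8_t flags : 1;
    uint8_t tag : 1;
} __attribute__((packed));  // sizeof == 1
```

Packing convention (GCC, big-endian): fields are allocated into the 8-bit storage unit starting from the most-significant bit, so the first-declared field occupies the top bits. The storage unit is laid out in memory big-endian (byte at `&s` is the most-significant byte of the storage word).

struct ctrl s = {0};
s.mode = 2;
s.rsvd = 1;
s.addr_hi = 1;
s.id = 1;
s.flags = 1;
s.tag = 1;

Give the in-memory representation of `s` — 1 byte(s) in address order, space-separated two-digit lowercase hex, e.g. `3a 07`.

5f

mode:3 = 2 → 0x2 << 5 → word 0x40
rsvd:1 = 1 → 0x1 << 4 → word 0x50
addr_hi:1 = 1 → 0x1 << 3 → word 0x58
id:1 = 1 → 0x1 << 2 → word 0x5c
flags:1 = 1 → 0x1 << 1 → word 0x5e
tag:1 = 1 → 0x1 << 0 → word 0x5f
word = 0x5f → big-endian bytes:
  [0]=0x5f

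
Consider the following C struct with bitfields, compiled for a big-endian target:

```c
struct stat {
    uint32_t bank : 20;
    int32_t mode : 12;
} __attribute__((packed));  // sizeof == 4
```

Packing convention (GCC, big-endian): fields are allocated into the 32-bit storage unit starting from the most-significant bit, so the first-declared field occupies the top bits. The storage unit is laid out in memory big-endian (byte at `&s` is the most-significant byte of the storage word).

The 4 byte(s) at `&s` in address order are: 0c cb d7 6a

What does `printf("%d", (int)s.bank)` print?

[0]=0x0c [1]=0xcb [2]=0xd7 [3]=0x6a (big-endian) → word 0x0ccbd76a
bank:20 @ bit 12 → (0x0ccbd76a>>12)&0xfffff = 0xccbd  ←
mode:12 @ bit 0 → (0x0ccbd76a>>0)&0xfff = 0x76a

52413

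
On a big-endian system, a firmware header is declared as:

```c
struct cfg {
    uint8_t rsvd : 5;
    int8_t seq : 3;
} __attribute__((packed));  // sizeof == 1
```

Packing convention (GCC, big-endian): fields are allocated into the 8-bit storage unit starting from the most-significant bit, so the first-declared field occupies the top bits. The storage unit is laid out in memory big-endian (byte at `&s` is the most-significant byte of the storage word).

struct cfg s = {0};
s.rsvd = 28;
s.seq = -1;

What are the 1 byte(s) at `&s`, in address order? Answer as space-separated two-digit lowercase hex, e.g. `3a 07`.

rsvd:5 = 28 → 0x1c << 3 → word 0xe0
seq:3 = -1 → 0x7 << 0 → word 0xe7
word = 0xe7 → big-endian bytes:
  [0]=0xe7

e7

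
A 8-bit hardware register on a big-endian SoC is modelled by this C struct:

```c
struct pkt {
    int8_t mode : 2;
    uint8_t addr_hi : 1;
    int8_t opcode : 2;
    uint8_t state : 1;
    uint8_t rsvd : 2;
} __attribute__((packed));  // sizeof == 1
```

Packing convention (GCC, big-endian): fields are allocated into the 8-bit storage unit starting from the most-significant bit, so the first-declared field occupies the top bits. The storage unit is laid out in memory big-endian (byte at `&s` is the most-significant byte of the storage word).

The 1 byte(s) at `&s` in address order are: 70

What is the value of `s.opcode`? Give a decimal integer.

-2

[0]=0x70 (big-endian) → word 0x70
mode:2 @ bit 6 → (0x70>>6)&0x3 = 0x1
addr_hi:1 @ bit 5 → (0x70>>5)&0x1 = 0x1
opcode:2 @ bit 3 → (0x70>>3)&0x3 = 0x2  ←
state:1 @ bit 2 → (0x70>>2)&0x1 = 0x0
rsvd:2 @ bit 0 → (0x70>>0)&0x3 = 0x0
opcode signed 2b, MSB=1: 2 - 4 = -2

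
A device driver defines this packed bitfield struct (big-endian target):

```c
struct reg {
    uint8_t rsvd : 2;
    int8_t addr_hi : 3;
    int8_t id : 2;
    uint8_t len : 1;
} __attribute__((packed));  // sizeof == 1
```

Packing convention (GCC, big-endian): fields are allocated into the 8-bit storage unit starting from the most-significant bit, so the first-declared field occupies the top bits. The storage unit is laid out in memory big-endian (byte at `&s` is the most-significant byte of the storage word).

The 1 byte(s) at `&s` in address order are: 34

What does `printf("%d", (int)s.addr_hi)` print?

-2

[0]=0x34 (big-endian) → word 0x34
rsvd [6+:2] = (word>>6) & 0x3 = 0
addr_hi [3+:3] = (word>>3) & 0x7 = 6  ←
id [1+:2] = (word>>1) & 0x3 = 2
len [0+:1] = (word>>0) & 0x1 = 0
addr_hi signed 3b, MSB=1: 6 - 8 = -2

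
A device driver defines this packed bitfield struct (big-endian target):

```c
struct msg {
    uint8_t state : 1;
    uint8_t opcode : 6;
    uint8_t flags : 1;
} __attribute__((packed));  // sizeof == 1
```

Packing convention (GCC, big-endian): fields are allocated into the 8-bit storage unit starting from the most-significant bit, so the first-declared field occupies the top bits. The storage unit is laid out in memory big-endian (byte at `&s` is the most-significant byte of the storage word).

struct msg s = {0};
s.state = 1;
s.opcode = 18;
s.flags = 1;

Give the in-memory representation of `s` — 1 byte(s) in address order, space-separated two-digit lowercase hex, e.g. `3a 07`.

state:1 = 1 → 0x1 << 7 → word 0x80
opcode:6 = 18 → 0x12 << 1 → word 0xa4
flags:1 = 1 → 0x1 << 0 → word 0xa5
word = 0xa5 → big-endian bytes:
  [0]=0xa5

a5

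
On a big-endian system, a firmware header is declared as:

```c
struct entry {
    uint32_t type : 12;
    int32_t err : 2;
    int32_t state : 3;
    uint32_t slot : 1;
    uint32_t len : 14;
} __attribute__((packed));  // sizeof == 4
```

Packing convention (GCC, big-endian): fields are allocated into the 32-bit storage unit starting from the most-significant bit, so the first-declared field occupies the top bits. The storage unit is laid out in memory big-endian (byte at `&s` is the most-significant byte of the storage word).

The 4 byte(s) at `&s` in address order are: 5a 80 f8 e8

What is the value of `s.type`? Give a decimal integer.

1448

[0]=0x5a [1]=0x80 [2]=0xf8 [3]=0xe8 (big-endian) → word 0x5a80f8e8
type:12 @ bit 20 → (0x5a80f8e8>>20)&0xfff = 0x5a8  ←
err:2 @ bit 18 → (0x5a80f8e8>>18)&0x3 = 0x0
state:3 @ bit 15 → (0x5a80f8e8>>15)&0x7 = 0x1
slot:1 @ bit 14 → (0x5a80f8e8>>14)&0x1 = 0x1
len:14 @ bit 0 → (0x5a80f8e8>>0)&0x3fff = 0x38e8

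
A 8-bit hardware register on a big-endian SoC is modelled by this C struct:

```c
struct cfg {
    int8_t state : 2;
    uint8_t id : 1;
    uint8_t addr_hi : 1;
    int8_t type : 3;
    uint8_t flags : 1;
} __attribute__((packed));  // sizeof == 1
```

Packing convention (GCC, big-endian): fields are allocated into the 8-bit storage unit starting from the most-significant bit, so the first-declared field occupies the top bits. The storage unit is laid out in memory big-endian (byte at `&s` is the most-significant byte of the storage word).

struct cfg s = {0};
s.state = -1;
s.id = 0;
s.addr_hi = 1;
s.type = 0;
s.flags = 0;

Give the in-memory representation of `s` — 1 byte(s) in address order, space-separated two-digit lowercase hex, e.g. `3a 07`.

d0

state:2 = -1 → 0x3 << 6 → word 0xc0
id:1 = 0 → 0x0 << 5 → word 0xc0
addr_hi:1 = 1 → 0x1 << 4 → word 0xd0
type:3 = 0 → 0x0 << 1 → word 0xd0
flags:1 = 0 → 0x0 << 0 → word 0xd0
word = 0xd0 → big-endian bytes:
  [0]=0xd0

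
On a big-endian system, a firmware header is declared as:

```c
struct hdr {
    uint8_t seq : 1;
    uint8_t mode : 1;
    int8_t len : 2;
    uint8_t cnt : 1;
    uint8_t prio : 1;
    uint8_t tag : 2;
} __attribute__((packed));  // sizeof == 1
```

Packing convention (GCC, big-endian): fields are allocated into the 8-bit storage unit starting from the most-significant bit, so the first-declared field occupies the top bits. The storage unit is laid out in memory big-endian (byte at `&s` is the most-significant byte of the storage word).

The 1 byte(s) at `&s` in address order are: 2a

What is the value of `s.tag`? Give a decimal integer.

[0]=0x2a (big-endian) → word 0x2a
seq [7+:1] = (word>>7) & 0x1 = 0
mode [6+:1] = (word>>6) & 0x1 = 0
len [4+:2] = (word>>4) & 0x3 = 2
cnt [3+:1] = (word>>3) & 0x1 = 1
prio [2+:1] = (word>>2) & 0x1 = 0
tag [0+:2] = (word>>0) & 0x3 = 2  ←

2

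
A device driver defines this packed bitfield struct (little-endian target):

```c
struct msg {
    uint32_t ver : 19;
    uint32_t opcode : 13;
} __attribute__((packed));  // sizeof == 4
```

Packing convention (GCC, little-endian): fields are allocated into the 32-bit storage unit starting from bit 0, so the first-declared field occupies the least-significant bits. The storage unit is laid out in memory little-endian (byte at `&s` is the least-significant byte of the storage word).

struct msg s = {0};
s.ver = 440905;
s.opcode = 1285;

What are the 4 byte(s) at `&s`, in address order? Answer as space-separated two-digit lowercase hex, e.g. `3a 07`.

49 ba 2e 28

[0+:19] ver=440905 & 0x7ffff = 0x6ba49; word=0x0006ba49
[19+:13] opcode=1285 & 0x1fff = 0x505; word=0x282eba49
word = 0x282eba49 → little-endian bytes:
  [0]=0x49  [1]=0xba  [2]=0x2e  [3]=0x28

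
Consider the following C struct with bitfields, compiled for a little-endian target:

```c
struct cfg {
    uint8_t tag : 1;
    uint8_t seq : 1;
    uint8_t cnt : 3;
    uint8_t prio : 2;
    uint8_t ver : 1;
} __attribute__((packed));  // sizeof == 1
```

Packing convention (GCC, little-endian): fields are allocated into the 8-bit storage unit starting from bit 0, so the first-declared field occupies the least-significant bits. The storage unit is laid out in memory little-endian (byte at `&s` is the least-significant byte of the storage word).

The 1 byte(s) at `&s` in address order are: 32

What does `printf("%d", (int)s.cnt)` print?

[0]=0x32 (little-endian) → word 0x32
tag [0+:1] = (word>>0) & 0x1 = 0
seq [1+:1] = (word>>1) & 0x1 = 1
cnt [2+:3] = (word>>2) & 0x7 = 4  ←
prio [5+:2] = (word>>5) & 0x3 = 1
ver [7+:1] = (word>>7) & 0x1 = 0

4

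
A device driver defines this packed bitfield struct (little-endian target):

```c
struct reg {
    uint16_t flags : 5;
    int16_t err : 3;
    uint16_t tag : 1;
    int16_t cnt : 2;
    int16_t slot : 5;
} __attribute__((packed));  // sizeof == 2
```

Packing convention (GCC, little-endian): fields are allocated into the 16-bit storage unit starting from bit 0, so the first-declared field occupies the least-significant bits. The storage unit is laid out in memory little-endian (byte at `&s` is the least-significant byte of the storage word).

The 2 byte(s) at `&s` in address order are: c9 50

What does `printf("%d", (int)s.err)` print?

-2

[0]=0xc9 [1]=0x50 (little-endian) → word 0x50c9
flags [0+:5] = (word>>0) & 0x1f = 9
err [5+:3] = (word>>5) & 0x7 = 6  ←
tag [8+:1] = (word>>8) & 0x1 = 0
cnt [9+:2] = (word>>9) & 0x3 = 0
slot [11+:5] = (word>>11) & 0x1f = 10
err signed 3b, MSB=1: 6 - 8 = -2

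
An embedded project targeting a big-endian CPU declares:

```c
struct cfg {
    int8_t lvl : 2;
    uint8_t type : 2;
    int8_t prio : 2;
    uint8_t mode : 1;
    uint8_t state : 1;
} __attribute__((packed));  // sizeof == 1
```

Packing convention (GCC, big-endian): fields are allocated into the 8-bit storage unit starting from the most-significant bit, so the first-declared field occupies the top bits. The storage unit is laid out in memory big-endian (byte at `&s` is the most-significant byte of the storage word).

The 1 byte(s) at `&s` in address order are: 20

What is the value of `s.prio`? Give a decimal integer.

0

[0]=0x20 (big-endian) → word 0x20
lvl:2 @ bit 6 → (0x20>>6)&0x3 = 0x0
type:2 @ bit 4 → (0x20>>4)&0x3 = 0x2
prio:2 @ bit 2 → (0x20>>2)&0x3 = 0x0  ←
mode:1 @ bit 1 → (0x20>>1)&0x1 = 0x0
state:1 @ bit 0 → (0x20>>0)&0x1 = 0x0
prio signed 2b, MSB=0: value = 0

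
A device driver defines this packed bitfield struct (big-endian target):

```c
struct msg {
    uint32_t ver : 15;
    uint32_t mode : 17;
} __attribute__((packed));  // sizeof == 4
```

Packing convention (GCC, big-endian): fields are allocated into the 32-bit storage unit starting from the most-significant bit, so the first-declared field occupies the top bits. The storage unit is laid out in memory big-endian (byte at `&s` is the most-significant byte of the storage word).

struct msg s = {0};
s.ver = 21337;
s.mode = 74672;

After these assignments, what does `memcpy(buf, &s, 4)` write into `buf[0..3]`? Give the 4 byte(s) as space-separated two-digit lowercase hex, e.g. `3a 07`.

a6 b3 23 b0

[17+:15] ver=21337 & 0x7fff = 0x5359; word=0xa6b20000
[0+:17] mode=74672 & 0x1ffff = 0x123b0; word=0xa6b323b0
word = 0xa6b323b0 → big-endian bytes:
  [0]=0xa6  [1]=0xb3  [2]=0x23  [3]=0xb0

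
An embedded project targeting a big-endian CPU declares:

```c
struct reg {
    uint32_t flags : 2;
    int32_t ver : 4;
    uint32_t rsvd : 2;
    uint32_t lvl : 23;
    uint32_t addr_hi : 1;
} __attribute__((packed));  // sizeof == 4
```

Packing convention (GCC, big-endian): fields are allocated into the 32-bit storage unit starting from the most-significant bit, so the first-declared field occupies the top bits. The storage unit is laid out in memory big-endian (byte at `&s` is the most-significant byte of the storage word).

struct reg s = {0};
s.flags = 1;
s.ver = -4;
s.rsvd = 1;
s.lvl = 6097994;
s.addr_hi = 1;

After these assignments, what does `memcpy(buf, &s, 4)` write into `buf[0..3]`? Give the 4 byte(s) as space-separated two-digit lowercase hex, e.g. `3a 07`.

71 ba 18 95

[30+:2] flags=1 & 0x3 = 0x1; word=0x40000000
[26+:4] ver=-4 & 0xf = 0xc; word=0x70000000
[24+:2] rsvd=1 & 0x3 = 0x1; word=0x71000000
[1+:23] lvl=6097994 & 0x7fffff = 0x5d0c4a; word=0x71ba1894
[0+:1] addr_hi=1 & 0x1 = 0x1; word=0x71ba1895
word = 0x71ba1895 → big-endian bytes:
  [0]=0x71  [1]=0xba  [2]=0x18  [3]=0x95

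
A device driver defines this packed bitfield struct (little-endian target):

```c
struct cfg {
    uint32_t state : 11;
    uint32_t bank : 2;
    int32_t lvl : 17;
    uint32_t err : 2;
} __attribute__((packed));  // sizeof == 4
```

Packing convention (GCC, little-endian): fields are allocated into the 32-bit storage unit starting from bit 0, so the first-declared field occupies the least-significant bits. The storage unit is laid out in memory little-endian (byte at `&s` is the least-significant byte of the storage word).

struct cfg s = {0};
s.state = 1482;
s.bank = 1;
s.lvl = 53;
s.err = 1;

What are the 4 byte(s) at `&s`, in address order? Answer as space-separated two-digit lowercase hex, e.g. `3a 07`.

ca ad 06 40

state (11b) val=1482 bits=0x5ca at bit 0: 0x000005ca
bank (2b) val=1 bits=0x1 at bit 11: 0x00000dca
lvl (17b) val=53 bits=0x35 at bit 13: 0x0006adca
err (2b) val=1 bits=0x1 at bit 30: 0x4006adca
word = 0x4006adca → little-endian bytes:
  [0]=0xca  [1]=0xad  [2]=0x06  [3]=0x40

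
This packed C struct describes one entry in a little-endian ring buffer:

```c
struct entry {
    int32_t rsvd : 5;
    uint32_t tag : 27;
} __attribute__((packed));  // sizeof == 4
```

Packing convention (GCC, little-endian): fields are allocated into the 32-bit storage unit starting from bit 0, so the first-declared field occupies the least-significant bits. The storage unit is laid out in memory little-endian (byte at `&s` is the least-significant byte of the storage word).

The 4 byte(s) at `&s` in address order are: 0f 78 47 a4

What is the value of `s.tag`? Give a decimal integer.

[0]=0x0f [1]=0x78 [2]=0x47 [3]=0xa4 (little-endian) → word 0xa447780f
rsvd:5 @ bit 0 → (0xa447780f>>0)&0x1f = 0xf
tag:27 @ bit 5 → (0xa447780f>>5)&0x7ffffff = 0x5223bc0  ←

86129600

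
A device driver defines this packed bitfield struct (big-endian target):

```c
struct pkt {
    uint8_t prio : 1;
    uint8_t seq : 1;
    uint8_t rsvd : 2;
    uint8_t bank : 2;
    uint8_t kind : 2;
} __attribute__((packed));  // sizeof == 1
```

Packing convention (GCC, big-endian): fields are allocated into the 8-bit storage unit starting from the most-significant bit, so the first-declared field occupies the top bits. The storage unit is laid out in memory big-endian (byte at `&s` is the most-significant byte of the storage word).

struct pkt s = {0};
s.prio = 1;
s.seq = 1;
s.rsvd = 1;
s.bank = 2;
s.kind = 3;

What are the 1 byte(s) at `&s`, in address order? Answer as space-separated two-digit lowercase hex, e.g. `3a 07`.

prio (1b) val=1 bits=0x1 at bit 7: 0x80
seq (1b) val=1 bits=0x1 at bit 6: 0xc0
rsvd (2b) val=1 bits=0x1 at bit 4: 0xd0
bank (2b) val=2 bits=0x2 at bit 2: 0xd8
kind (2b) val=3 bits=0x3 at bit 0: 0xdb
word = 0xdb → big-endian bytes:
  [0]=0xdb

db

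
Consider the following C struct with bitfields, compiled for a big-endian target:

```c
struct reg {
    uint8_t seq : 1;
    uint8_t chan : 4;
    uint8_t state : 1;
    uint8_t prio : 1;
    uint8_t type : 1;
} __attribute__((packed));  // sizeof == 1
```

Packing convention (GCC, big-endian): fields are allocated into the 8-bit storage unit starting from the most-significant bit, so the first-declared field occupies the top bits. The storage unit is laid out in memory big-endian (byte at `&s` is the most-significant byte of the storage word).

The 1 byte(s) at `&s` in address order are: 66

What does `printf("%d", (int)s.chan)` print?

12

[0]=0x66 (big-endian) → word 0x66
seq [7+:1] = (word>>7) & 0x1 = 0
chan [3+:4] = (word>>3) & 0xf = 12  ←
state [2+:1] = (word>>2) & 0x1 = 1
prio [1+:1] = (word>>1) & 0x1 = 1
type [0+:1] = (word>>0) & 0x1 = 0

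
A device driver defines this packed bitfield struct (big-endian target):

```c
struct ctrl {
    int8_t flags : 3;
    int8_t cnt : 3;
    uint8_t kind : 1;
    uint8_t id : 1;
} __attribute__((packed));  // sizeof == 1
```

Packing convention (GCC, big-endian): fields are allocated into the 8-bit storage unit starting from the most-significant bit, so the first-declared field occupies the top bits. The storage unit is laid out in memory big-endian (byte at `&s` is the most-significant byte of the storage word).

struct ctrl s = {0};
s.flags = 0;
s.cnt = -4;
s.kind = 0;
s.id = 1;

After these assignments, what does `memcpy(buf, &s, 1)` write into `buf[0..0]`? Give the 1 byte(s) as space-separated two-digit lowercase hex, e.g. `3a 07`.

[5+:3] flags=0 & 0x7 = 0x0; word=0x00
[2+:3] cnt=-4 & 0x7 = 0x4; word=0x10
[1+:1] kind=0 & 0x1 = 0x0; word=0x10
[0+:1] id=1 & 0x1 = 0x1; word=0x11
word = 0x11 → big-endian bytes:
  [0]=0x11

11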